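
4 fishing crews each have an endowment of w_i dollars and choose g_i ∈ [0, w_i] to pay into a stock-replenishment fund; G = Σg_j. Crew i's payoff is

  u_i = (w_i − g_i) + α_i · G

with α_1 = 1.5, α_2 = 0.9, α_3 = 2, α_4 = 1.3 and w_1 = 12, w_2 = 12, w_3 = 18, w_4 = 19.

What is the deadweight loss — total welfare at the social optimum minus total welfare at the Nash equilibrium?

56.4

∂u_i/∂g_i = α_i − 1, so crew i contributes w_i if α_i > 1, else 0.
α_i > 1 for i ∈ {1, 3, 4}; NE contributions (12, 0, 18, 19), G = 49.
W^NE = Σw_i − G^NE + (Σα_i)·G^NE = 61 + 4.7·49 = 291.3.
Planner: ∂(Σu_j)/∂g_i = Σα_j − 1 = 4.7 > 0, so everyone contributes w_i; G^SO = 61, W^SO = 61 + 4.7·61 = 347.7.
Deadweight loss = 56.4.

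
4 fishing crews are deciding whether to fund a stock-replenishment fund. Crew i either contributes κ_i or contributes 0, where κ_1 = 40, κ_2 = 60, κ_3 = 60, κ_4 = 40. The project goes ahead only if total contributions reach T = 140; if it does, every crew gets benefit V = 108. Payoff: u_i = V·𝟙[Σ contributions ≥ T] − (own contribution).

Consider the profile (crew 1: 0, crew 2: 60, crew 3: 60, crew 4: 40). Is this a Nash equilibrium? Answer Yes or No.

Total = 160 ≥ 140: provided.
Crew 1 (pledges 0, payoff 108): pledging 40 → total 200, payoff 68. No gain.
Crew 2 (pledges 60, payoff 48): dropping to 0 → total 100, payoff 0. No gain.
Crew 3 (pledges 60, payoff 48): dropping to 0 → total 100, payoff 0. No gain.
Crew 4 (pledges 40, payoff 68): dropping to 0 → total 120, payoff 0. No gain.

Yes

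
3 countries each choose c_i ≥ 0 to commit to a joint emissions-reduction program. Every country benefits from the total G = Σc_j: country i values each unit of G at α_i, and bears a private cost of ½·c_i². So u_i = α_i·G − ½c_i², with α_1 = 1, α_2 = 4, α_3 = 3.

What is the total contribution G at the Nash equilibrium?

Country i's FOC: ∂u_i/∂c_i = α_i − c_i = 0, so c_i* = α_i.
NE contributions = (1, 4, 3); G = 8.

8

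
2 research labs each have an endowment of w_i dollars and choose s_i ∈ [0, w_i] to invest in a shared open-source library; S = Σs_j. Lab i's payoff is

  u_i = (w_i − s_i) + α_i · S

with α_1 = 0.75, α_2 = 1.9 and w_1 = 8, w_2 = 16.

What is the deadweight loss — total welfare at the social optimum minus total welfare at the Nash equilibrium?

13.2

∂u_i/∂s_i = α_i − 1, so lab i contributes w_i if α_i > 1, else 0.
α_i > 1 for i ∈ {2}; NE contributions (0, 16), S = 16.
W^NE = Σw_i − S^NE + (Σα_i)·S^NE = 24 + 1.65·16 = 50.4.
Planner: ∂(Σu_j)/∂s_i = Σα_j − 1 = 1.65 > 0, so everyone contributes w_i; S^SO = 24, W^SO = 24 + 1.65·24 = 63.6.
Deadweight loss = 13.2.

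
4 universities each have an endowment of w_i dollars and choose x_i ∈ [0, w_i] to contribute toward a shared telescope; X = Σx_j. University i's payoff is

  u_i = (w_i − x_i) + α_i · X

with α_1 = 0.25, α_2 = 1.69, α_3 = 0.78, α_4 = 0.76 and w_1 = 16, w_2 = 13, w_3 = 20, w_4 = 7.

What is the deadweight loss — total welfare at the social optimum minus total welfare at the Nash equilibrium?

106.64

∂u_i/∂x_i = α_i − 1, so university i contributes w_i if α_i > 1, else 0.
α_i > 1 for i ∈ {2}; NE contributions (0, 13, 0, 0), X = 13.
W^NE = Σw_i − X^NE + (Σα_i)·X^NE = 56 + 2.48·13 = 88.24.
Planner: ∂(Σu_j)/∂x_i = Σα_j − 1 = 2.48 > 0, so everyone contributes w_i; X^SO = 56, W^SO = 56 + 2.48·56 = 194.88.
Deadweight loss = 106.64.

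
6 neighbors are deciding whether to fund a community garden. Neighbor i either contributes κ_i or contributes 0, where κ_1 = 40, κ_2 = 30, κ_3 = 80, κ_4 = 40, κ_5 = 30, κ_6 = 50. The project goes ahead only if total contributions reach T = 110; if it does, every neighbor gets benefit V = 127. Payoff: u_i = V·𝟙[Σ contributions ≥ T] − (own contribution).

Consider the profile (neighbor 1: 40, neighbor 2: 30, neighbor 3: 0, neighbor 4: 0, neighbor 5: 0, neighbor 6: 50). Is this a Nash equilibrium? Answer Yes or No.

Yes

Total = 120 ≥ 110: provided.
Neighbor 1 (pledges 40, payoff 87): dropping to 0 → total 80, payoff 0. No gain.
Neighbor 2 (pledges 30, payoff 97): dropping to 0 → total 90, payoff 0. No gain.
Neighbor 3 (pledges 0, payoff 127): pledging 80 → total 200, payoff 47. No gain.
Neighbor 4 (pledges 0, payoff 127): pledging 40 → total 160, payoff 87. No gain.
Neighbor 5 (pledges 0, payoff 127): pledging 30 → total 150, payoff 97. No gain.
Neighbor 6 (pledges 50, payoff 77): dropping to 0 → total 70, payoff 0. No gain.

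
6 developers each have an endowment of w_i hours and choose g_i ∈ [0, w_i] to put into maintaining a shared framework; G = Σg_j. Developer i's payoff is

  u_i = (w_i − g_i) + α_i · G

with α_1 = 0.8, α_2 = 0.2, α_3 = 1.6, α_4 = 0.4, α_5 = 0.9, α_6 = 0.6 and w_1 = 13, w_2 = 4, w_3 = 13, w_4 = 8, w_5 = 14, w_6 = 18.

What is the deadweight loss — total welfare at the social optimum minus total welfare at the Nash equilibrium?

∂u_i/∂g_i = α_i − 1, so developer i contributes w_i if α_i > 1, else 0.
α_i > 1 for i ∈ {3}; NE contributions (0, 0, 13, 0, 0, 0), G = 13.
W^NE = Σw_i − G^NE + (Σα_i)·G^NE = 70 + 3.5·13 = 115.5.
Planner: ∂(Σu_j)/∂g_i = Σα_j − 1 = 3.5 > 0, so everyone contributes w_i; G^SO = 70, W^SO = 70 + 3.5·70 = 315.
Deadweight loss = 199.5.

199.5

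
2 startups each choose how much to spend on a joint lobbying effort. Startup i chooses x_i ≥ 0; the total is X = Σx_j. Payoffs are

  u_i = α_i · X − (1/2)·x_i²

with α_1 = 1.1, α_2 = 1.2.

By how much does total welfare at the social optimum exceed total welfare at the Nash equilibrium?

Startup i's FOC: ∂u_i/∂x_i = α_i − x_i = 0, so x_i* = α_i.
NE contributions = (1.1, 1.2); X = 2.3.
W^NE = (Σα)·X − ½Σα_i² = 2.3² − ½·2.65 = 3.965.
Planner sets x_i = Σα_j = 2.3 for every i, so X^SO = 2·2.3 = 4.6.
W^SO = (Σα)·X^SO − ½·2·(Σα)² = (2/2)·2.3² = 5.29.
Deadweight loss = W^SO − W^NE = 1.325.

1.325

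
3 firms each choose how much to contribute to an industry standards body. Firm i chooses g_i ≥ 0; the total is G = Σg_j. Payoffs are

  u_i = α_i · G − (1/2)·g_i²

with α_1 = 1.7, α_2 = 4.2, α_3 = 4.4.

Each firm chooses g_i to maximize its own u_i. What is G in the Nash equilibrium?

10.3

Firm i's FOC: ∂u_i/∂g_i = α_i − g_i = 0, so g_i* = α_i.
NE contributions = (1.7, 4.2, 4.4); G = 10.3.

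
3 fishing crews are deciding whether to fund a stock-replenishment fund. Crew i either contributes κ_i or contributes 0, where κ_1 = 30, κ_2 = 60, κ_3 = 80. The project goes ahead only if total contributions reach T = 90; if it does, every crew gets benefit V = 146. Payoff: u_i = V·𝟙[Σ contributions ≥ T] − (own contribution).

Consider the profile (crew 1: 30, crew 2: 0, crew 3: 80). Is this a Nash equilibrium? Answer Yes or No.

Total = 110 ≥ 90: provided.
Crew 1 (pledges 30, payoff 116): dropping to 0 → total 80, payoff 0. No gain.
Crew 2 (pledges 0, payoff 146): pledging 60 → total 170, payoff 86. No gain.
Crew 3 (pledges 80, payoff 66): dropping to 0 → total 30, payoff 0. No gain.

Yes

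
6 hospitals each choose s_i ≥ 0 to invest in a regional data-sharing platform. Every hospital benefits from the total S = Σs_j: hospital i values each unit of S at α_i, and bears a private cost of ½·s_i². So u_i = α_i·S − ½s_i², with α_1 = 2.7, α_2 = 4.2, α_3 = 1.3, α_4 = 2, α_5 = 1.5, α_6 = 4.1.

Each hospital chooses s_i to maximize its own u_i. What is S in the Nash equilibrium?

15.8

Hospital i's FOC: ∂u_i/∂s_i = α_i − s_i = 0, so s_i* = α_i.
NE contributions = (2.7, 4.2, 1.3, 2, 1.5, 4.1); S = 15.8.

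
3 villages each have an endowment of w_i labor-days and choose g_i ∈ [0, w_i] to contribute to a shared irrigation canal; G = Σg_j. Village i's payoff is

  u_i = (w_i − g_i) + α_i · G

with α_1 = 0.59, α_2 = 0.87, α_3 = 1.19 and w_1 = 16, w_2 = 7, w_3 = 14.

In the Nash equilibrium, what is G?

14

∂u_i/∂g_i = α_i − 1, so village i contributes w_i if α_i > 1, else 0.
α_i > 1 for i ∈ {3}; NE contributions (0, 0, 14), G = 14.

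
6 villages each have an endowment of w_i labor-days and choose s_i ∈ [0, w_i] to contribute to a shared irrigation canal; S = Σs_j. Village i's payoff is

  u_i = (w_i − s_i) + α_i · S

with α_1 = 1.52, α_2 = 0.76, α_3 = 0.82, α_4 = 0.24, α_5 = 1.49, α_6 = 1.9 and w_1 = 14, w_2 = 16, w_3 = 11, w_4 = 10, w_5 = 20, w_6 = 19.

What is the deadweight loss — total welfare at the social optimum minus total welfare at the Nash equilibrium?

212.01

∂u_i/∂s_i = α_i − 1, so village i contributes w_i if α_i > 1, else 0.
α_i > 1 for i ∈ {1, 5, 6}; NE contributions (14, 0, 0, 0, 20, 19), S = 53.
W^NE = Σw_i − S^NE + (Σα_i)·S^NE = 90 + 5.73·53 = 393.69.
Planner: ∂(Σu_j)/∂s_i = Σα_j − 1 = 5.73 > 0, so everyone contributes w_i; S^SO = 90, W^SO = 90 + 5.73·90 = 605.7.
Deadweight loss = 212.01.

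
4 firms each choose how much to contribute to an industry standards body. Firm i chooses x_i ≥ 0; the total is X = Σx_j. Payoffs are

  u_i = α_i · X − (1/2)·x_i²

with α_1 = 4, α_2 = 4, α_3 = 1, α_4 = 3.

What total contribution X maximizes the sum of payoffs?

Planner FOC: ∂(Σu_j)/∂x_i = (Σα_j) − x_i = 0, so x_i^SO = Σα_j = 12 for every i; X^SO = 48.

48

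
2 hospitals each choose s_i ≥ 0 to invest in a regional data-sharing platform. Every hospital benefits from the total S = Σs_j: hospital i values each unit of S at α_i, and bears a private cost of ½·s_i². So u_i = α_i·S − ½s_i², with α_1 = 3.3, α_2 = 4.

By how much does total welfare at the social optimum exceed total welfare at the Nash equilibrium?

Hospital i's FOC: ∂u_i/∂s_i = α_i − s_i = 0, so s_i* = α_i.
NE contributions = (3.3, 4); S = 7.3.
W^NE = (Σα)·S − ½Σα_i² = 7.3² − ½·26.89 = 39.845.
Planner sets s_i = Σα_j = 7.3 for every i, so S^SO = 2·7.3 = 14.6.
W^SO = (Σα)·S^SO − ½·2·(Σα)² = (2/2)·7.3² = 53.29.
Deadweight loss = W^SO − W^NE = 13.445.

13.445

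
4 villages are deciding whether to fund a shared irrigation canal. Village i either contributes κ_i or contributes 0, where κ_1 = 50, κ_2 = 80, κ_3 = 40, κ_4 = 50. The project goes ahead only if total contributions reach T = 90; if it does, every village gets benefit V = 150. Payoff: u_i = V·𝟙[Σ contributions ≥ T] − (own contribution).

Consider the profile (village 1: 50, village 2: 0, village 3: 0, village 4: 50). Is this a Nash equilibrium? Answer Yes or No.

Yes

Total = 100 ≥ 90: provided.
Village 1 (pledges 50, payoff 100): dropping to 0 → total 50, payoff 0. No gain.
Village 2 (pledges 0, payoff 150): pledging 80 → total 180, payoff 70. No gain.
Village 3 (pledges 0, payoff 150): pledging 40 → total 140, payoff 110. No gain.
Village 4 (pledges 50, payoff 100): dropping to 0 → total 50, payoff 0. No gain.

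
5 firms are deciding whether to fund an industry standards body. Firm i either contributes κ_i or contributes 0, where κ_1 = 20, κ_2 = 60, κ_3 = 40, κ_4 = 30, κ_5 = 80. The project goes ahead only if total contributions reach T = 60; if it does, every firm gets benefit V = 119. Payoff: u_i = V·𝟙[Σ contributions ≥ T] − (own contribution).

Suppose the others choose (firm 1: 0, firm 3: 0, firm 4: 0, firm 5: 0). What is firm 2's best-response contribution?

Others' total = 0. Contributing 60 brings total to 60 ≥ 60: gain V − κ_2 = 59.
Best response: 60.

60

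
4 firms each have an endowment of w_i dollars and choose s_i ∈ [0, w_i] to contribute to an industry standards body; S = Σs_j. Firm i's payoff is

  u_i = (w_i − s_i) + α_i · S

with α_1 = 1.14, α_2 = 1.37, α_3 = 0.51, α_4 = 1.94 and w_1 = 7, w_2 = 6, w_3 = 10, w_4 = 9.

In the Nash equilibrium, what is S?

22

∂u_i/∂s_i = α_i − 1, so firm i contributes w_i if α_i > 1, else 0.
α_i > 1 for i ∈ {1, 2, 4}; NE contributions (7, 6, 0, 9), S = 22.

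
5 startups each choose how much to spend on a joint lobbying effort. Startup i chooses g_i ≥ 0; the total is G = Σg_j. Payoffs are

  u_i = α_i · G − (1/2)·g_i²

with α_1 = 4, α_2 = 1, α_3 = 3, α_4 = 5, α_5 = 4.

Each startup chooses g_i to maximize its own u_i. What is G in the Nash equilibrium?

Startup i's FOC: ∂u_i/∂g_i = α_i − g_i = 0, so g_i* = α_i.
NE contributions = (4, 1, 3, 5, 4); G = 17.

17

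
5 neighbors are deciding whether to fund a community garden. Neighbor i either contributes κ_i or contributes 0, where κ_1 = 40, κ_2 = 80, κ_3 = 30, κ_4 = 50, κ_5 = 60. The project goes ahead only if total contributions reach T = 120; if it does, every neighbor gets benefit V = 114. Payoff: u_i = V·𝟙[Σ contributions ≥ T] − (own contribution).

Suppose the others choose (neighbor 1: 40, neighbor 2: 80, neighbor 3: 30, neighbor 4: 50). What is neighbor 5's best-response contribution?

0

Others' total = 200 ≥ 120; contributing adds cost 60 for no extra benefit.
Best response: 0.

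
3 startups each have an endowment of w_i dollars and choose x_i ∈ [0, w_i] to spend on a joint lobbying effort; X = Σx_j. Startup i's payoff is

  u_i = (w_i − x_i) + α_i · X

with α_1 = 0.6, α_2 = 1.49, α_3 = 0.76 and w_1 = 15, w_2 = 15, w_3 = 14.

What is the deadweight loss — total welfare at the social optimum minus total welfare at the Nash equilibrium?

∂u_i/∂x_i = α_i − 1, so startup i contributes w_i if α_i > 1, else 0.
α_i > 1 for i ∈ {2}; NE contributions (0, 15, 0), X = 15.
W^NE = Σw_i − X^NE + (Σα_i)·X^NE = 44 + 1.85·15 = 71.75.
Planner: ∂(Σu_j)/∂x_i = Σα_j − 1 = 1.85 > 0, so everyone contributes w_i; X^SO = 44, W^SO = 44 + 1.85·44 = 125.4.
Deadweight loss = 53.65.

53.65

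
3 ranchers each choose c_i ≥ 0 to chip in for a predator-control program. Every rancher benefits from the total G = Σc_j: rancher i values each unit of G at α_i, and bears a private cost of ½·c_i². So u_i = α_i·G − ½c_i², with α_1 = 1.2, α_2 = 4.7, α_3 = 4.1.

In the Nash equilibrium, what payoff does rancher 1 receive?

Rancher i's FOC: ∂u_i/∂c_i = α_i − c_i = 0, so c_i* = α_i.
NE contributions = (1.2, 4.7, 4.1); G = 10.
u_1 = α_1·G − ½·(c_1)² = 1.2·10 − ½·1.2² = 11.28.

11.28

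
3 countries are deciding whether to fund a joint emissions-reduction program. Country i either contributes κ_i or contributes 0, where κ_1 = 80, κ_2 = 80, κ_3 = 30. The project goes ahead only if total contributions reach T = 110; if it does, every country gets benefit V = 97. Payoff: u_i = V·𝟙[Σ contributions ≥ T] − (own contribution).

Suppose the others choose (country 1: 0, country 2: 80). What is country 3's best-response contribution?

30

Others' total = 80. Contributing 30 brings total to 110 ≥ 110: gain V − κ_3 = 67.
Best response: 30.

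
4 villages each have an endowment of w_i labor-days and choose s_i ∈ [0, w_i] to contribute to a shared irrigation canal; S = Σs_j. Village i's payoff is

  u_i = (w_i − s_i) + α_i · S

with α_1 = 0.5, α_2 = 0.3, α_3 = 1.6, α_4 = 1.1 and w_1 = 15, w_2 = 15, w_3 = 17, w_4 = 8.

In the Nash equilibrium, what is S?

25

∂u_i/∂s_i = α_i − 1, so village i contributes w_i if α_i > 1, else 0.
α_i > 1 for i ∈ {3, 4}; NE contributions (0, 0, 17, 8), S = 25.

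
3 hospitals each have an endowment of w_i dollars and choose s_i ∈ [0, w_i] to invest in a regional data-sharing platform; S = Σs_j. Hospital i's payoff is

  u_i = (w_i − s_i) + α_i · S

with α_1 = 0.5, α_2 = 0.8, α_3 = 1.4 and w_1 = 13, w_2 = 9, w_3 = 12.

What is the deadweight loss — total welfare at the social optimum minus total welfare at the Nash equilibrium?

∂u_i/∂s_i = α_i − 1, so hospital i contributes w_i if α_i > 1, else 0.
α_i > 1 for i ∈ {3}; NE contributions (0, 0, 12), S = 12.
W^NE = Σw_i − S^NE + (Σα_i)·S^NE = 34 + 1.7·12 = 54.4.
Planner: ∂(Σu_j)/∂s_i = Σα_j − 1 = 1.7 > 0, so everyone contributes w_i; S^SO = 34, W^SO = 34 + 1.7·34 = 91.8.
Deadweight loss = 37.4.

37.4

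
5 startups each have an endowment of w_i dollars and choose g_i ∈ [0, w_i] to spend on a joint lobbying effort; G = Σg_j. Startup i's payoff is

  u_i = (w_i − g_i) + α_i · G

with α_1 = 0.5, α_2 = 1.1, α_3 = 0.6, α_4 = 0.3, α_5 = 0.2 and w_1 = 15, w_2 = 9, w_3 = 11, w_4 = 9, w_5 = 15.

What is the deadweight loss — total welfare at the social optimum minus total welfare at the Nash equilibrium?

85

∂u_i/∂g_i = α_i − 1, so startup i contributes w_i if α_i > 1, else 0.
α_i > 1 for i ∈ {2}; NE contributions (0, 9, 0, 0, 0), G = 9.
W^NE = Σw_i − G^NE + (Σα_i)·G^NE = 59 + 1.7·9 = 74.3.
Planner: ∂(Σu_j)/∂g_i = Σα_j − 1 = 1.7 > 0, so everyone contributes w_i; G^SO = 59, W^SO = 59 + 1.7·59 = 159.3.
Deadweight loss = 85.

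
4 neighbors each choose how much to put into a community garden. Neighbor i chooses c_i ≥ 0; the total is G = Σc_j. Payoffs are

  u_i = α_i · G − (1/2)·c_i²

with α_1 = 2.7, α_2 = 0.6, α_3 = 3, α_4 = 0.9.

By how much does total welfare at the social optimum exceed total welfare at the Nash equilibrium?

Neighbor i's FOC: ∂u_i/∂c_i = α_i − c_i = 0, so c_i* = α_i.
NE contributions = (2.7, 0.6, 3, 0.9); G = 7.2.
W^NE = (Σα)·G − ½Σα_i² = 7.2² − ½·17.46 = 43.11.
Planner sets c_i = Σα_j = 7.2 for every i, so G^SO = 4·7.2 = 28.8.
W^SO = (Σα)·G^SO − ½·4·(Σα)² = (4/2)·7.2² = 103.68.
Deadweight loss = W^SO − W^NE = 60.57.

60.57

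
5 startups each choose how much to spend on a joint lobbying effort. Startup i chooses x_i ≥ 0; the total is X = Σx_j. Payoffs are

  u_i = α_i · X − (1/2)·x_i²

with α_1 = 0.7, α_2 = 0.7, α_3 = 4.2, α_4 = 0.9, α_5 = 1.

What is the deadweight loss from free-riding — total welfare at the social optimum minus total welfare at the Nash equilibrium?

Startup i's FOC: ∂u_i/∂x_i = α_i − x_i = 0, so x_i* = α_i.
NE contributions = (0.7, 0.7, 4.2, 0.9, 1); X = 7.5.
W^NE = (Σα)·X − ½Σα_i² = 7.5² − ½·20.43 = 46.035.
Planner sets x_i = Σα_j = 7.5 for every i, so X^SO = 5·7.5 = 37.5.
W^SO = (Σα)·X^SO − ½·5·(Σα)² = (5/2)·7.5² = 140.625.
Deadweight loss = W^SO − W^NE = 94.59.

94.59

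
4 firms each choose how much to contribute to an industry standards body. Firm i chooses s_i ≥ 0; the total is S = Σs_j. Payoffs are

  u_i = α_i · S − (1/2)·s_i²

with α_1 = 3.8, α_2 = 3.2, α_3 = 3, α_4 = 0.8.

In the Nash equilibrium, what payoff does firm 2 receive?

29.44

Firm i's FOC: ∂u_i/∂s_i = α_i − s_i = 0, so s_i* = α_i.
NE contributions = (3.8, 3.2, 3, 0.8); S = 10.8.
u_2 = α_2·S − ½·(s_2)² = 3.2·10.8 − ½·3.2² = 29.44.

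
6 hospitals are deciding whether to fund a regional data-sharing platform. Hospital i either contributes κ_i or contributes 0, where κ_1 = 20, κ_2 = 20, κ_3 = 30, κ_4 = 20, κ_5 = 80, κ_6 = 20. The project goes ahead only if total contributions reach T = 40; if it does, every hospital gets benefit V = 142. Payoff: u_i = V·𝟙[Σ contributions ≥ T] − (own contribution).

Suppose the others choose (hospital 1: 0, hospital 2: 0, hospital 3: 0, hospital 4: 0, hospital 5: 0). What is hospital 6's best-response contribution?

0

Others' total = 0. Even contributing 20 gives 20 < 40: no benefit either way.
Best response: 0.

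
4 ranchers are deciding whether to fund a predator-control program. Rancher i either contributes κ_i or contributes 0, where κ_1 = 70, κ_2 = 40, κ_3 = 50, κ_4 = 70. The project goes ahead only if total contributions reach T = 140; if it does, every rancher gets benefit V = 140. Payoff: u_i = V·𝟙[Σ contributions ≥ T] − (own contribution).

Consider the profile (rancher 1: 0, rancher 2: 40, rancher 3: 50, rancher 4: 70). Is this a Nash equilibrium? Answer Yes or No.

Yes

Total = 160 ≥ 140: provided.
Rancher 1 (pledges 0, payoff 140): pledging 70 → total 230, payoff 70. No gain.
Rancher 2 (pledges 40, payoff 100): dropping to 0 → total 120, payoff 0. No gain.
Rancher 3 (pledges 50, payoff 90): dropping to 0 → total 110, payoff 0. No gain.
Rancher 4 (pledges 70, payoff 70): dropping to 0 → total 90, payoff 0. No gain.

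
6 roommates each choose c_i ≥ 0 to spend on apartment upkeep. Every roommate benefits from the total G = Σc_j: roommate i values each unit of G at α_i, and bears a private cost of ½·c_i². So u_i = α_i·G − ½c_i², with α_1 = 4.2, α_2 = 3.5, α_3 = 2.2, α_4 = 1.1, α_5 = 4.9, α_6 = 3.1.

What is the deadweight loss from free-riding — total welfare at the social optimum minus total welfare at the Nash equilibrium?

756.78

Roommate i's FOC: ∂u_i/∂c_i = α_i − c_i = 0, so c_i* = α_i.
NE contributions = (4.2, 3.5, 2.2, 1.1, 4.9, 3.1); G = 19.
W^NE = (Σα)·G − ½Σα_i² = 19² − ½·69.56 = 326.22.
Planner sets c_i = Σα_j = 19 for every i, so G^SO = 6·19 = 114.
W^SO = (Σα)·G^SO − ½·6·(Σα)² = (6/2)·19² = 1083.
Deadweight loss = W^SO − W^NE = 756.78.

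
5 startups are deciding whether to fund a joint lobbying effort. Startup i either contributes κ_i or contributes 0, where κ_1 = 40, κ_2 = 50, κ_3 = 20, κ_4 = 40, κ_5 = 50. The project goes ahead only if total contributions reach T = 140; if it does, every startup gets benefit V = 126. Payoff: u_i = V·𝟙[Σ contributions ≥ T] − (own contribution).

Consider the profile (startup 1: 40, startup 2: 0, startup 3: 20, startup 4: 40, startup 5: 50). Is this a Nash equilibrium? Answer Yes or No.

Total = 150 ≥ 140: provided.
Startup 1 (pledges 40, payoff 86): dropping to 0 → total 110, payoff 0. No gain.
Startup 2 (pledges 0, payoff 126): pledging 50 → total 200, payoff 76. No gain.
Startup 3 (pledges 20, payoff 106): dropping to 0 → total 130, payoff 0. No gain.
Startup 4 (pledges 40, payoff 86): dropping to 0 → total 110, payoff 0. No gain.
Startup 5 (pledges 50, payoff 76): dropping to 0 → total 100, payoff 0. No gain.

Yes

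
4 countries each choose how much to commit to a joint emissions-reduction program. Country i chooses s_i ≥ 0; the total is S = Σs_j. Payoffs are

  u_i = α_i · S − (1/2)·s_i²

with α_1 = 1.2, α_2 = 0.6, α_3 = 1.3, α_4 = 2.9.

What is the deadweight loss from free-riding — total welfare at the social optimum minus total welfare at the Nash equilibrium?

41.95

Country i's FOC: ∂u_i/∂s_i = α_i − s_i = 0, so s_i* = α_i.
NE contributions = (1.2, 0.6, 1.3, 2.9); S = 6.
W^NE = (Σα)·S − ½Σα_i² = 6² − ½·11.9 = 30.05.
Planner sets s_i = Σα_j = 6 for every i, so S^SO = 4·6 = 24.
W^SO = (Σα)·S^SO − ½·4·(Σα)² = (4/2)·6² = 72.
Deadweight loss = W^SO − W^NE = 41.95.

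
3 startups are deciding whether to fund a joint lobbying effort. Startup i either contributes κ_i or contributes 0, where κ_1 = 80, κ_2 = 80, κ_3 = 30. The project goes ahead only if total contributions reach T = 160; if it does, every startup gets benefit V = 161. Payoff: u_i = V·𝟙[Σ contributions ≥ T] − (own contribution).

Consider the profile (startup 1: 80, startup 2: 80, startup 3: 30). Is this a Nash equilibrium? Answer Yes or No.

Total = 190 ≥ 160: provided.
Startup 1 (pledges 80, payoff 81): dropping to 0 → total 110, payoff 0. No gain.
Startup 2 (pledges 80, payoff 81): dropping to 0 → total 110, payoff 0. No gain.
Startup 3 (pledges 30, payoff 131): dropping to 0 → total 160, payoff 161. Profitable deviation.

No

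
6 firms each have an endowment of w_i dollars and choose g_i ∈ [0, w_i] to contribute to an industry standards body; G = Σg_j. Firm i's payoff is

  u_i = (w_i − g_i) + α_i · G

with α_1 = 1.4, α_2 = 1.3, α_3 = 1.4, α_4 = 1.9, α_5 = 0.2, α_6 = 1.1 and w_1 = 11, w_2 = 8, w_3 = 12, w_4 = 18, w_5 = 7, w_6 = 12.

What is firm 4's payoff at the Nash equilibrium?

∂u_i/∂g_i = α_i − 1, so firm i contributes w_i if α_i > 1, else 0.
α_i > 1 for i ∈ {1, 2, 3, 4, 6}; NE contributions (11, 8, 12, 18, 0, 12), G = 61.
u_4 = (18 − 18) + 1.9·61 = 115.9.

115.9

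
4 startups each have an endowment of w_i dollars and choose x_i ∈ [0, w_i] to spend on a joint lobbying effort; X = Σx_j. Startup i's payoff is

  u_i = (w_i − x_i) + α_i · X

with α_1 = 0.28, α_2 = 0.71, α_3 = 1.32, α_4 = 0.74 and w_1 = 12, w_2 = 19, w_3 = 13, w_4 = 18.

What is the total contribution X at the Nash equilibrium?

∂u_i/∂x_i = α_i − 1, so startup i contributes w_i if α_i > 1, else 0.
α_i > 1 for i ∈ {3}; NE contributions (0, 0, 13, 0), X = 13.

13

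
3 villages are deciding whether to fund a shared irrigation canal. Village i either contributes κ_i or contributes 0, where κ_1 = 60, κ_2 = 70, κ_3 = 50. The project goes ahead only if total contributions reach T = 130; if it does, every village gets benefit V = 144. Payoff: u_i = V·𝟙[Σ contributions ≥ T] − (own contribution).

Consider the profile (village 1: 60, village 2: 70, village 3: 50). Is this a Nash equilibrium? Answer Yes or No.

Total = 180 ≥ 130: provided.
Village 1 (pledges 60, payoff 84): dropping to 0 → total 120, payoff 0. No gain.
Village 2 (pledges 70, payoff 74): dropping to 0 → total 110, payoff 0. No gain.
Village 3 (pledges 50, payoff 94): dropping to 0 → total 130, payoff 144. Profitable deviation.

No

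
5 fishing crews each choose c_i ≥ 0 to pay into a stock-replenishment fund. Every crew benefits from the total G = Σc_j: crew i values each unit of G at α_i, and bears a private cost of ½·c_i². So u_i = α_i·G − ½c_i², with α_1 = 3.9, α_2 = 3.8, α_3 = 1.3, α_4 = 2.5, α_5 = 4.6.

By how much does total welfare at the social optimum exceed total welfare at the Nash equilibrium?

418.19

Crew i's FOC: ∂u_i/∂c_i = α_i − c_i = 0, so c_i* = α_i.
NE contributions = (3.9, 3.8, 1.3, 2.5, 4.6); G = 16.1.
W^NE = (Σα)·G − ½Σα_i² = 16.1² − ½·58.75 = 229.835.
Planner sets c_i = Σα_j = 16.1 for every i, so G^SO = 5·16.1 = 80.5.
W^SO = (Σα)·G^SO − ½·5·(Σα)² = (5/2)·16.1² = 648.025.
Deadweight loss = W^SO − W^NE = 418.19.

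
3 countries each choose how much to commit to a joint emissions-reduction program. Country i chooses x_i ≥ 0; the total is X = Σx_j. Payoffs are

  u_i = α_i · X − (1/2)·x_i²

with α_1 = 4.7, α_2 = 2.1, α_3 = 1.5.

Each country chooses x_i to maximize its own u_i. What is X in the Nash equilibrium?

Country i's FOC: ∂u_i/∂x_i = α_i − x_i = 0, so x_i* = α_i.
NE contributions = (4.7, 2.1, 1.5); X = 8.3.

8.3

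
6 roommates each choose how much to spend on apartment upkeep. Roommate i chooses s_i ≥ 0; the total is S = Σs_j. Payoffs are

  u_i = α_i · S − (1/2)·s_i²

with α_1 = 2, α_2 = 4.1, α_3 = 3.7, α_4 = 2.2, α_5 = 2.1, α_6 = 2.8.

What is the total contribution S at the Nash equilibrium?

16.9

Roommate i's FOC: ∂u_i/∂s_i = α_i − s_i = 0, so s_i* = α_i.
NE contributions = (2, 4.1, 3.7, 2.2, 2.1, 2.8); S = 16.9.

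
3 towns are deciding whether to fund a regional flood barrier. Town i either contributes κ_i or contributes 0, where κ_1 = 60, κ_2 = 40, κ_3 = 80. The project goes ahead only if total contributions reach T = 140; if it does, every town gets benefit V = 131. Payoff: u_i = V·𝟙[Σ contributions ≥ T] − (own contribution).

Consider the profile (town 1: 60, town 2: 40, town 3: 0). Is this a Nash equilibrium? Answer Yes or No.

Total = 100 < 140: not provided.
Town 1 (pledges 60, payoff -60): dropping to 0 → total 40, payoff 0. Profitable deviation.

No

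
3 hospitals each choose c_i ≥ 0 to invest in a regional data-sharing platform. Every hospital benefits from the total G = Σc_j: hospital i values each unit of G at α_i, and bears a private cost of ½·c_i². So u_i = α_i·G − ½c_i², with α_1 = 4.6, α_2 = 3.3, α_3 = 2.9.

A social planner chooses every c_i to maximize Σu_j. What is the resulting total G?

Planner FOC: ∂(Σu_j)/∂c_i = (Σα_j) − c_i = 0, so c_i^SO = Σα_j = 10.8 for every i; G^SO = 32.4.

32.4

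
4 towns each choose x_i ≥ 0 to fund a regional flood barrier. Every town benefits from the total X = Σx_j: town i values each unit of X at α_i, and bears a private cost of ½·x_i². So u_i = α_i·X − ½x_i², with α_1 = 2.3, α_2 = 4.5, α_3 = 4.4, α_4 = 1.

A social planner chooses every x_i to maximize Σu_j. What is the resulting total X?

48.8

Planner FOC: ∂(Σu_j)/∂x_i = (Σα_j) − x_i = 0, so x_i^SO = Σα_j = 12.2 for every i; X^SO = 48.8.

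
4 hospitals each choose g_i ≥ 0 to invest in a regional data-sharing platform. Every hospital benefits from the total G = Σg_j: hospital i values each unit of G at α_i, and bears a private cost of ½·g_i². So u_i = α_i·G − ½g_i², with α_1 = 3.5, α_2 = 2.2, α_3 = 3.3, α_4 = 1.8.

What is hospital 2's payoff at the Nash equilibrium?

Hospital i's FOC: ∂u_i/∂g_i = α_i − g_i = 0, so g_i* = α_i.
NE contributions = (3.5, 2.2, 3.3, 1.8); G = 10.8.
u_2 = α_2·G − ½·(g_2)² = 2.2·10.8 − ½·2.2² = 21.34.

21.34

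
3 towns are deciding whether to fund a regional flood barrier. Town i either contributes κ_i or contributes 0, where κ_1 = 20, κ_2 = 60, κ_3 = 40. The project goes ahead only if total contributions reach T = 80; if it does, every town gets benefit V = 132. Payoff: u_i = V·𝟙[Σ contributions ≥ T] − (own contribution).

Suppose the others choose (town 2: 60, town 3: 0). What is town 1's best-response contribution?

20

Others' total = 60. Contributing 20 brings total to 80 ≥ 80: gain V − κ_1 = 112.
Best response: 20.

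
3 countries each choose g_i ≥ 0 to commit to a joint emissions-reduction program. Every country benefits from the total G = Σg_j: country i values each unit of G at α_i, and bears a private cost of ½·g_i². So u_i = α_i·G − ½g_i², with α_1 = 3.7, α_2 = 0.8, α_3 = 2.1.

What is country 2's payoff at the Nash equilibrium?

Country i's FOC: ∂u_i/∂g_i = α_i − g_i = 0, so g_i* = α_i.
NE contributions = (3.7, 0.8, 2.1); G = 6.6.
u_2 = α_2·G − ½·(g_2)² = 0.8·6.6 − ½·0.8² = 4.96.

4.96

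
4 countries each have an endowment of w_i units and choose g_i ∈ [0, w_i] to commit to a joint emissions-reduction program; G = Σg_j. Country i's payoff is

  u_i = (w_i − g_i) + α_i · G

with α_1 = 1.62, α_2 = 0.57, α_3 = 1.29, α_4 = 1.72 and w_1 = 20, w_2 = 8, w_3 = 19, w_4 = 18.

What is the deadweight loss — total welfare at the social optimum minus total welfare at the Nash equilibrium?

∂u_i/∂g_i = α_i − 1, so country i contributes w_i if α_i > 1, else 0.
α_i > 1 for i ∈ {1, 3, 4}; NE contributions (20, 0, 19, 18), G = 57.
W^NE = Σw_i − G^NE + (Σα_i)·G^NE = 65 + 4.2·57 = 304.4.
Planner: ∂(Σu_j)/∂g_i = Σα_j − 1 = 4.2 > 0, so everyone contributes w_i; G^SO = 65, W^SO = 65 + 4.2·65 = 338.
Deadweight loss = 33.6.

33.6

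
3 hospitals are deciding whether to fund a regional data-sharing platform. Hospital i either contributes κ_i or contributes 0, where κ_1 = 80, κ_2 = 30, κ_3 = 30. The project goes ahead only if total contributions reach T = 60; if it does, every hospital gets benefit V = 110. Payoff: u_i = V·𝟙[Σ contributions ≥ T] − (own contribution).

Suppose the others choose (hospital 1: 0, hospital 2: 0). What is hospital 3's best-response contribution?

0

Others' total = 0. Even contributing 30 gives 30 < 60: no benefit either way.
Best response: 0.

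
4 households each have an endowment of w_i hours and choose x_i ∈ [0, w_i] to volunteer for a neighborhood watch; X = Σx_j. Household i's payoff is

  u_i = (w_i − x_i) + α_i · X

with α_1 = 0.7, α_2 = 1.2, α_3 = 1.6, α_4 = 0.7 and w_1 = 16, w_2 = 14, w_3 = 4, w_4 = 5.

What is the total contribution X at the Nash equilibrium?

18

∂u_i/∂x_i = α_i − 1, so household i contributes w_i if α_i > 1, else 0.
α_i > 1 for i ∈ {2, 3}; NE contributions (0, 14, 4, 0), X = 18.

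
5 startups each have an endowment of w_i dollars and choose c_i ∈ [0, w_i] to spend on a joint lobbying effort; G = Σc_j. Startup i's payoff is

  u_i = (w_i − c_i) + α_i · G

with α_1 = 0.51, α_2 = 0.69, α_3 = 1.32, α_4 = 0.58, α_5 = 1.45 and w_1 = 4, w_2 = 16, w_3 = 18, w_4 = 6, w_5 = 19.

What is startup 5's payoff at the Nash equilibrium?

53.65

∂u_i/∂c_i = α_i − 1, so startup i contributes w_i if α_i > 1, else 0.
α_i > 1 for i ∈ {3, 5}; NE contributions (0, 0, 18, 0, 19), G = 37.
u_5 = (19 − 19) + 1.45·37 = 53.65.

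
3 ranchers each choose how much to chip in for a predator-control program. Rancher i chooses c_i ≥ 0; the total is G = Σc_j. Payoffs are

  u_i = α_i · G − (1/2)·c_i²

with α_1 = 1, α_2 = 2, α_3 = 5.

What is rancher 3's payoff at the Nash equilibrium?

27.5

Rancher i's FOC: ∂u_i/∂c_i = α_i − c_i = 0, so c_i* = α_i.
NE contributions = (1, 2, 5); G = 8.
u_3 = α_3·G − ½·(c_3)² = 5·8 − ½·5² = 27.5.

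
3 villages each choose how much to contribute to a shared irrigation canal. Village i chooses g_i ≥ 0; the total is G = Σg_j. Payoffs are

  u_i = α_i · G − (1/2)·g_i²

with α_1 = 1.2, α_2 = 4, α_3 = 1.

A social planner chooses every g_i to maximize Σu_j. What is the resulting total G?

18.6

Planner FOC: ∂(Σu_j)/∂g_i = (Σα_j) − g_i = 0, so g_i^SO = Σα_j = 6.2 for every i; G^SO = 18.6.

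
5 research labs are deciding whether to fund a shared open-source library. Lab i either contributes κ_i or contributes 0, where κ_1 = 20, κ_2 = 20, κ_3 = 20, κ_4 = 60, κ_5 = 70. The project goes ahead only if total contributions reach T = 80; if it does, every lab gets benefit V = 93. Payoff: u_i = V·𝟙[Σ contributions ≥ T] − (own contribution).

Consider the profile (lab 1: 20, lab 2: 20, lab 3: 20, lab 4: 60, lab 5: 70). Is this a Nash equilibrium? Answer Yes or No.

No

Total = 190 ≥ 80: provided.
Lab 1 (pledges 20, payoff 73): dropping to 0 → total 170, payoff 93. Profitable deviation.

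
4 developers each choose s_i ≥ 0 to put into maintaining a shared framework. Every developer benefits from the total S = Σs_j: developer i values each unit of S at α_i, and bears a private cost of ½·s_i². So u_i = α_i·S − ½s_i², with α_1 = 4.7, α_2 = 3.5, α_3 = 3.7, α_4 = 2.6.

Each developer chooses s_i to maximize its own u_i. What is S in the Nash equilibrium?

Developer i's FOC: ∂u_i/∂s_i = α_i − s_i = 0, so s_i* = α_i.
NE contributions = (4.7, 3.5, 3.7, 2.6); S = 14.5.

14.5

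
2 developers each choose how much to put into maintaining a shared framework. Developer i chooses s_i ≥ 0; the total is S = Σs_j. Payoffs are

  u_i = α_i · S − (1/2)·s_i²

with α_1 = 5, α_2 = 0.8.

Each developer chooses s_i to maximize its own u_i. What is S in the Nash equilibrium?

Developer i's FOC: ∂u_i/∂s_i = α_i − s_i = 0, so s_i* = α_i.
NE contributions = (5, 0.8); S = 5.8.

5.8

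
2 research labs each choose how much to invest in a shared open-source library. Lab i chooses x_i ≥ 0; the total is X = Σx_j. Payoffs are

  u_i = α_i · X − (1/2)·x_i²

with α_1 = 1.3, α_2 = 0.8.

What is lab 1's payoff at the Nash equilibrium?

Lab i's FOC: ∂u_i/∂x_i = α_i − x_i = 0, so x_i* = α_i.
NE contributions = (1.3, 0.8); X = 2.1.
u_1 = α_1·X − ½·(x_1)² = 1.3·2.1 − ½·1.3² = 1.885.

1.885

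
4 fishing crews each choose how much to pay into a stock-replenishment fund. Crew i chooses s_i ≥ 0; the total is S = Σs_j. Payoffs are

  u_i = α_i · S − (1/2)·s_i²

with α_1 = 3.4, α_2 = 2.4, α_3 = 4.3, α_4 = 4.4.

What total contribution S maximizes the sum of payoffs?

58

Planner FOC: ∂(Σu_j)/∂s_i = (Σα_j) − s_i = 0, so s_i^SO = Σα_j = 14.5 for every i; S^SO = 58.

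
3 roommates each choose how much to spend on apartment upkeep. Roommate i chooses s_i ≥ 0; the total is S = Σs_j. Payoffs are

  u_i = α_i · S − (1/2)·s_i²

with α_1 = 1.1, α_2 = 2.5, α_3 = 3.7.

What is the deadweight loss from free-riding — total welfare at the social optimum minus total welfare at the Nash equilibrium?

37.22

Roommate i's FOC: ∂u_i/∂s_i = α_i − s_i = 0, so s_i* = α_i.
NE contributions = (1.1, 2.5, 3.7); S = 7.3.
W^NE = (Σα)·S − ½Σα_i² = 7.3² − ½·21.15 = 42.715.
Planner sets s_i = Σα_j = 7.3 for every i, so S^SO = 3·7.3 = 21.9.
W^SO = (Σα)·S^SO − ½·3·(Σα)² = (3/2)·7.3² = 79.935.
Deadweight loss = W^SO − W^NE = 37.22.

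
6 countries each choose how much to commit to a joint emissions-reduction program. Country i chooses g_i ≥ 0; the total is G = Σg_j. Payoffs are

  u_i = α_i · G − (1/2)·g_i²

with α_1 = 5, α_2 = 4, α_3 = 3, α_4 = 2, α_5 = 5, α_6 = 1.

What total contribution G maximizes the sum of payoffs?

120

Planner FOC: ∂(Σu_j)/∂g_i = (Σα_j) − g_i = 0, so g_i^SO = Σα_j = 20 for every i; G^SO = 120.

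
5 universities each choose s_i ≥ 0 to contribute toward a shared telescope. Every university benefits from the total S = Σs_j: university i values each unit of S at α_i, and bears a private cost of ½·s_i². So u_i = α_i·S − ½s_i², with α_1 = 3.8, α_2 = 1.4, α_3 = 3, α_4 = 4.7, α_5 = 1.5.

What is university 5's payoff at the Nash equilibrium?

University i's FOC: ∂u_i/∂s_i = α_i − s_i = 0, so s_i* = α_i.
NE contributions = (3.8, 1.4, 3, 4.7, 1.5); S = 14.4.
u_5 = α_5·S − ½·(s_5)² = 1.5·14.4 − ½·1.5² = 20.475.

20.475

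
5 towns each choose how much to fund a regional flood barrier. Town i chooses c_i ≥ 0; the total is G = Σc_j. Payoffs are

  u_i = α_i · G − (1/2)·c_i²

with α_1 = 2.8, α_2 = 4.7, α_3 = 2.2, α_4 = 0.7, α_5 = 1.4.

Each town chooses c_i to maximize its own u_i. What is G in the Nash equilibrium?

Town i's FOC: ∂u_i/∂c_i = α_i − c_i = 0, so c_i* = α_i.
NE contributions = (2.8, 4.7, 2.2, 0.7, 1.4); G = 11.8.

11.8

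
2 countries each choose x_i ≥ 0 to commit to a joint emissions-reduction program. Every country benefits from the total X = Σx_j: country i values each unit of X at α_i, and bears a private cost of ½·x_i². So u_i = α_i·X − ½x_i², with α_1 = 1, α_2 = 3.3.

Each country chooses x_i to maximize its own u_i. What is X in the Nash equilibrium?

Country i's FOC: ∂u_i/∂x_i = α_i − x_i = 0, so x_i* = α_i.
NE contributions = (1, 3.3); X = 4.3.

4.3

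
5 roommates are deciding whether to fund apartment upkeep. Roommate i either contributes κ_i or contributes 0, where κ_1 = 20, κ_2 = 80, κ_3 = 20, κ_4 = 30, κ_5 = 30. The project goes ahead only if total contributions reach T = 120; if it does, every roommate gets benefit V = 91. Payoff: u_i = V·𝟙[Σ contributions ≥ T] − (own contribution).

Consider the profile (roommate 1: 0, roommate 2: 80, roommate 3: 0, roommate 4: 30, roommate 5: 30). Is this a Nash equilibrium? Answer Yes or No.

Yes

Total = 140 ≥ 120: provided.
Roommate 1 (pledges 0, payoff 91): pledging 20 → total 160, payoff 71. No gain.
Roommate 2 (pledges 80, payoff 11): dropping to 0 → total 60, payoff 0. No gain.
Roommate 3 (pledges 0, payoff 91): pledging 20 → total 160, payoff 71. No gain.
Roommate 4 (pledges 30, payoff 61): dropping to 0 → total 110, payoff 0. No gain.
Roommate 5 (pledges 30, payoff 61): dropping to 0 → total 110, payoff 0. No gain.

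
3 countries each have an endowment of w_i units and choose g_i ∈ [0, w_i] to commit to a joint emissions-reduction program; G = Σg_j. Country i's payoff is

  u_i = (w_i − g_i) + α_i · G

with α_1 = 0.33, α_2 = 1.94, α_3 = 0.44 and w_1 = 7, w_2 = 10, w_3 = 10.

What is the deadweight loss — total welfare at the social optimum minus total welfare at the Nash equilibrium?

29.07

∂u_i/∂g_i = α_i − 1, so country i contributes w_i if α_i > 1, else 0.
α_i > 1 for i ∈ {2}; NE contributions (0, 10, 0), G = 10.
W^NE = Σw_i − G^NE + (Σα_i)·G^NE = 27 + 1.71·10 = 44.1.
Planner: ∂(Σu_j)/∂g_i = Σα_j − 1 = 1.71 > 0, so everyone contributes w_i; G^SO = 27, W^SO = 27 + 1.71·27 = 73.17.
Deadweight loss = 29.07.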